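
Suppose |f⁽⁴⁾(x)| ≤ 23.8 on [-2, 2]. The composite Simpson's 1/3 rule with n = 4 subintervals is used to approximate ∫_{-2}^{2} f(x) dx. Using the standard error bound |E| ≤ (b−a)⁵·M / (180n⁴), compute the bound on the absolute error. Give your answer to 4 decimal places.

0.5289

|E| ≤ (4)⁵·23.8 / (180·4⁴) = 24371.2/46080 = 0.5289.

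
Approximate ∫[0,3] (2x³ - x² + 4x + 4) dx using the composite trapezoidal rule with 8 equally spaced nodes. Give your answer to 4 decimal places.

h = (3 − 0)/7 = 0.428571.
Nodes x₀,…,x₇ = 0, 0.428571, 0.857143, 1.285714, 1.714286, 2.142857, 2.571429, 3.
f(x) = 2x³ - x² + 4x + 4: f₀=4, f₁=5.688047, f₂=7.953353, f₃=11.740525, f₄=17.994169, f₅=27.658892, f₆=41.679300, f₇=61.
(h/2)·[f₀ + 2f₁ + 2f₂ + 2f₃ + 2f₄ + 2f₅ + 2f₆ + f₇] = 0.214286·(290.428571) = 62.2347.

62.2347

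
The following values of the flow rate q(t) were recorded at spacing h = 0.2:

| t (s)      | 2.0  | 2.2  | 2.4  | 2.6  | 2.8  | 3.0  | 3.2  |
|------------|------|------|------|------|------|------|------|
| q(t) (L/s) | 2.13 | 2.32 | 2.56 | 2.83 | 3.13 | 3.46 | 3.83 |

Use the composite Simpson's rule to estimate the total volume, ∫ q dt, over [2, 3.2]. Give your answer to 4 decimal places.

3.4520

h = 0.2, n = 6.
(h/3)·[y₀ + 4y₁ + 2y₂ + 4y₃ + 2y₄ + 4y₅ + y₆] = 0.066667·(51.78) = 3.4520.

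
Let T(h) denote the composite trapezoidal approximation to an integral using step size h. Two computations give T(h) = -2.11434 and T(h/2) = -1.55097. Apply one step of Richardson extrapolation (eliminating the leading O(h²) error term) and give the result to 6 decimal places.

R = (4·T(h/2) − T(h)) / 3 = (4·(-1.55097) − (-2.11434))/3 = (-4.08954)/3 = -1.363180.

-1.363180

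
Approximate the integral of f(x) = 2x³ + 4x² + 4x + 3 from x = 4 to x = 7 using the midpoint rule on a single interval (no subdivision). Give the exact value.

M = (b−a)·f(5.5) = 3·(478.75) = 1436.25.

1436.25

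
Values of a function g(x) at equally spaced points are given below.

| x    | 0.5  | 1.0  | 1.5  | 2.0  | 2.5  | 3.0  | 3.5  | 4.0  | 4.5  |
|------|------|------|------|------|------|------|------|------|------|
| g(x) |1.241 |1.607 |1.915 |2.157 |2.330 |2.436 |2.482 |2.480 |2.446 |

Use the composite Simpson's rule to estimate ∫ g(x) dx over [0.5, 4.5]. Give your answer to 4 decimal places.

8.6435

h = 0.5, n = 8.
(h/3)·[y₀ + 4y₁ + 2y₂ + 4y₃ + 2y₄ + 4y₅ + 2y₆ + 4y₇ + y₈] = 0.166667·(51.861) = 8.6435.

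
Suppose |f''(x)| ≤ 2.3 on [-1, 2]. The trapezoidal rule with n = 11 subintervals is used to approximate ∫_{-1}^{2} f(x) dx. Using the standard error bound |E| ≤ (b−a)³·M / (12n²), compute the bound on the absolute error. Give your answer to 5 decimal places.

0.04277

|E| ≤ (3)³·2.3 / (12·11²) = 62.1/1452 = 0.04277.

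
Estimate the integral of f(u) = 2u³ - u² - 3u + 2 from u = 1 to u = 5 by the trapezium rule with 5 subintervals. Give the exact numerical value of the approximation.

249.92

h = (5 − 1)/5 = 0.8.
Nodes u₀,…,u₅ = 1, 1.8, 2.6, 3.4, 4.2, 5.
f(u) = 2u³ - u² - 3u + 2: f₀=0, f₁=5.024, f₂=22.592, f₃=58.848, f₄=119.936, f₅=212.
(h/2)·[f₀ + 2f₁ + 2f₂ + 2f₃ + 2f₄ + f₅] = 0.4·(624.8) = 249.92.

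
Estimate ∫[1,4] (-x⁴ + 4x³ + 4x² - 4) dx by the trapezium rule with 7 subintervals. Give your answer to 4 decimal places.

h = (4 − 1)/7 = 0.428571.
Nodes x₀,…,x₇ = 1, 1.428571, 1.857143, 2.285714, 2.714286, 3.142857, 3.571429, 4.
f(x) = -x⁴ + 4x³ + 4x² - 4: f₀=3, f₁=11.660142, f₂=23.521449, f₃=37.369429, f₄=51.179925, f₅=62.119117, f₆=66.543524, f₇=60.
(h/2)·[f₀ + 2f₁ + 2f₂ + 2f₃ + 2f₄ + 2f₅ + 2f₆ + f₇] = 0.214286·(567.787172) = 121.6687.

121.6687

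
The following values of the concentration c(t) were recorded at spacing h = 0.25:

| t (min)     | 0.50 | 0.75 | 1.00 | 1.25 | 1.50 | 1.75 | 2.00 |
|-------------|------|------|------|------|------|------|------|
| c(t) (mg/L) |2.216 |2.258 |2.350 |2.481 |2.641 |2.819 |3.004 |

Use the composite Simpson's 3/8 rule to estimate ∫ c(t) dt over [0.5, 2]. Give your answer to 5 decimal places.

h = 0.25, n = 6.
(3h/8)·[y₀ + 3y₁ + 3y₂ + 2y₃ + 3y₄ + 3y₅ + y₆] = 0.09375·(40.386) = 3.78619.

3.78619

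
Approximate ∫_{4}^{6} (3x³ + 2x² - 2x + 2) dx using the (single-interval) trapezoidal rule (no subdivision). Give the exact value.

928

T = (b−a)/2 · [f(4) + f(6)] = 1·[218 + 710] = 928.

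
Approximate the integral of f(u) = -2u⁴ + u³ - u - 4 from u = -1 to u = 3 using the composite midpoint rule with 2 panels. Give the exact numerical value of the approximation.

h = (3 − (-1))/2 = 2.
Midpoints m₁,…,m₂ = 0, 2.
f(m₁)=-4, f(m₂)=-30.
h·[f(m₁) + f(m₂)] = 2·(-34) = -68.

-68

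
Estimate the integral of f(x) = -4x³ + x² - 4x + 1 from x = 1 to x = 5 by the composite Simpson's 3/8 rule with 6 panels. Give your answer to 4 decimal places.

-626.6667

h = (5 − 1)/6 = 0.666667.
Nodes x₀,…,x₆ = 1, 1.666667, 2.333333, 3, 3.666667, 4.333333, 5.
f(x) = -4x³ + x² - 4x + 1: f₀=-6, f₁=-21.407407, f₂=-53.703704, f₃=-110, f₄=-197.407407, f₅=-323.037037, f₆=-494.
(3h/8)·[f₀ + 3f₁ + 3f₂ + 2f₃ + 3f₄ + 3f₅ + f₆] = 0.25·(-2506.666667) = -626.6667.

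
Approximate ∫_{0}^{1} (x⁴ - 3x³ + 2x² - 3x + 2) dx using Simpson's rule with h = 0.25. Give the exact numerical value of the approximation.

h = (1 − 0)/4 = 0.25.
Nodes x₀,…,x₄ = 0, 0.25, 0.5, 0.75, 1.
f(x) = x⁴ - 3x³ + 2x² - 3x + 2: f₀=2, f₁=1.33203125, f₂=0.6875, f₃=-0.07421875, f₄=-1.
(h/3)·[f₀ + 4f₁ + 2f₂ + 4f₃ + f₄] = 0.083333·(7.40625) = 0.6171875.

0.6171875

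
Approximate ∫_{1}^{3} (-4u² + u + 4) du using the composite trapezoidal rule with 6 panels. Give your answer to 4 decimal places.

h = (3 − 1)/6 = 0.333333.
Nodes u₀,…,u₆ = 1, 1.333333, 1.666667, 2, 2.333333, 2.666667, 3.
f(u) = -4u² + u + 4: f₀=1, f₁=-1.777778, f₂=-5.444444, f₃=-10, f₄=-15.444444, f₅=-21.777778, f₆=-29.
(h/2)·[f₀ + 2f₁ + 2f₂ + 2f₃ + 2f₄ + 2f₅ + f₆] = 0.166667·(-136.888889) = -22.8148.

-22.8148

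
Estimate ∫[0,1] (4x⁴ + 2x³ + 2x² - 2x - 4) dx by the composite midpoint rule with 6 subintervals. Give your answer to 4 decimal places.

h = (1 − 0)/6 = 0.166667.
Midpoints m₁,…,m₆ = 0.083333, 0.25, 0.416667, 0.583333, 0.75, 0.916667.
f(m₁)=-4.151427, f(m₂)=-4.328125, f(m₃)=-4.220872, f(m₄)=-3.625965, f(m₅)=-2.265625, f(m₆)=0.211998.
h·[f(m₁) + f(m₂) + f(m₃) + f(m₄) + f(m₅) + f(m₆)] = 0.166667·(-18.380015) = -3.0633.

-3.0633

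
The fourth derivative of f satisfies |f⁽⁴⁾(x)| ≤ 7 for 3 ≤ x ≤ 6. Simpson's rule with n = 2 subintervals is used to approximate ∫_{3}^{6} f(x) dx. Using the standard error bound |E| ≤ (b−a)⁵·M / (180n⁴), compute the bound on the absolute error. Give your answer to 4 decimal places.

|E| ≤ (3)⁵·7 / (180·2⁴) = 1701/2880 = 0.5906.

0.5906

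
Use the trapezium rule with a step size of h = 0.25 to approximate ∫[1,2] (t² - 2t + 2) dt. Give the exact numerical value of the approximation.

1.34375

h = (2 − 1)/4 = 0.25.
Nodes t₀,…,t₄ = 1, 1.25, 1.5, 1.75, 2.
f(t) = t² - 2t + 2: f₀=1, f₁=1.0625, f₂=1.25, f₃=1.5625, f₄=2.
(h/2)·[f₀ + 2f₁ + 2f₂ + 2f₃ + f₄] = 0.125·(10.75) = 1.34375.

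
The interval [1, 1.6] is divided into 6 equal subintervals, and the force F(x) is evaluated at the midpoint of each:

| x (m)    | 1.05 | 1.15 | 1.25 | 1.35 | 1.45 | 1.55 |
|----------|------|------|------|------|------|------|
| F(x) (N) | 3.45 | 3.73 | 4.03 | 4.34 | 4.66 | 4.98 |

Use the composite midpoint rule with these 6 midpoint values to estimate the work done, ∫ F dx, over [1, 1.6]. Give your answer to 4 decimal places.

2.5190

h = 0.1, n = 6.
h·[y(m₁) + y(m₂) + y(m₃) + y(m₄) + y(m₅) + y(m₆)] = 0.1·(25.19) = 2.5190.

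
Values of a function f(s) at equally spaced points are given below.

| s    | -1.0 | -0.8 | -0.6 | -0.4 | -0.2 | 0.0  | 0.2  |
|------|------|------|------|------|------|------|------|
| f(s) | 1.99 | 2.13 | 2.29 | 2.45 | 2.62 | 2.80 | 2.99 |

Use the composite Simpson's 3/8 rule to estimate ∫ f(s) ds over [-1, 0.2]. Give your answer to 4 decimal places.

h = 0.2, n = 6.
(3h/8)·[y₀ + 3y₁ + 3y₂ + 2y₃ + 3y₄ + 3y₅ + y₆] = 0.075·(39.40) = 2.9550.

2.9550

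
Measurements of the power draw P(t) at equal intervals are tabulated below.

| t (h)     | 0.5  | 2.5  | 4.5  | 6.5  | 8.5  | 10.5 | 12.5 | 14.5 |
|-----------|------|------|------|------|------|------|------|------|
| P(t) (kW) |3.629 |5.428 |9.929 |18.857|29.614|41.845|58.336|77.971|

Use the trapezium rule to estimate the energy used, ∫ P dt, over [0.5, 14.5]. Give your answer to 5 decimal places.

409.61800

h = 2, n = 7.
(h/2)·[y₀ + 2y₁ + 2y₂ + 2y₃ + 2y₄ + 2y₅ + 2y₆ + y₇] = 1·(409.618) = 409.61800.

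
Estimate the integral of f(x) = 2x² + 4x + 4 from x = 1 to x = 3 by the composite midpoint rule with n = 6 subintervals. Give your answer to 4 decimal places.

h = (3 − 1)/6 = 0.333333.
Midpoints m₁,…,m₆ = 1.166667, 1.5, 1.833333, 2.166667, 2.5, 2.833333.
f(m₁)=11.388889, f(m₂)=14.5, f(m₃)=18.055556, f(m₄)=22.055556, f(m₅)=26.5, f(m₆)=31.388889.
h·[f(m₁) + f(m₂) + f(m₃) + f(m₄) + f(m₅) + f(m₆)] = 0.333333·(123.888889) = 41.2963.

41.2963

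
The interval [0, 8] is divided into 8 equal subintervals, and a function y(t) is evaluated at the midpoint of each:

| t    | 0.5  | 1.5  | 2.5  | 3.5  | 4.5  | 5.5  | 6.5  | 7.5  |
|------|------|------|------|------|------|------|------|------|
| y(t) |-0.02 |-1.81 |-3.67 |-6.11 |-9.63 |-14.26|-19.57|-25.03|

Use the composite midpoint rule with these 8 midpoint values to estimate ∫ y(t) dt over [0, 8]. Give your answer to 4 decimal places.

h = 1, n = 8.
h·[y(m₁) + y(m₂) + y(m₃) + y(m₄) + y(m₅) + y(m₆) + y(m₇) + y(m₈)] = 1·(-80.10) = -80.1000.

-80.1000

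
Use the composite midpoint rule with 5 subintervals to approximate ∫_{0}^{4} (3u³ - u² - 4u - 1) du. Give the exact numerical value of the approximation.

131.04

h = (4 − 0)/5 = 0.8.
Midpoints m₁,…,m₅ = 0.4, 1.2, 2, 2.8, 3.6.
f(m₁)=-2.568, f(m₂)=-2.056, f(m₃)=11, f(m₄)=45.816, f(m₅)=111.608.
h·[f(m₁) + f(m₂) + f(m₃) + f(m₄) + f(m₅)] = 0.8·(163.8) = 131.04.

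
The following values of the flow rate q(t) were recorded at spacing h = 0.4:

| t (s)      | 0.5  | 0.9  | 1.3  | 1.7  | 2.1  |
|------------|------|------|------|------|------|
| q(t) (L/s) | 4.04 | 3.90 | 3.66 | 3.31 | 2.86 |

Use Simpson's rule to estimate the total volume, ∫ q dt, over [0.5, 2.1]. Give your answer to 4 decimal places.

h = 0.4, n = 4.
(h/3)·[y₀ + 4y₁ + 2y₂ + 4y₃ + y₄] = 0.133333·(43.06) = 5.7413.

5.7413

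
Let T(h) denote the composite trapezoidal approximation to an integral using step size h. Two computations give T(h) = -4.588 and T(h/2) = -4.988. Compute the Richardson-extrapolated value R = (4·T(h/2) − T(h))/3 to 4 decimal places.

R = (4·T(h/2) − T(h)) / 3 = (4·(-4.988) − (-4.588))/3 = (-15.364)/3 = -5.1213.

-5.1213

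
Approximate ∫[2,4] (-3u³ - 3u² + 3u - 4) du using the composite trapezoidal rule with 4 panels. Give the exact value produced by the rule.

h = (4 − 2)/4 = 0.5.
Nodes u₀,…,u₄ = 2, 2.5, 3, 3.5, 4.
f(u) = -3u³ - 3u² + 3u - 4: f₀=-34, f₁=-62.125, f₂=-103, f₃=-158.875, f₄=-232.
(h/2)·[f₀ + 2f₁ + 2f₂ + 2f₃ + f₄] = 0.25·(-914) = -228.5.

-228.5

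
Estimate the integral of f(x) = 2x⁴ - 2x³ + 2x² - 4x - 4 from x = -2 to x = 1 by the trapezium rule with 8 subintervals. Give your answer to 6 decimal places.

h = (1 − (-2))/8 = 0.375.
Nodes x₀,…,x₈ = -2, -1.625, -1.25, -0.875, -0.5, -0.125, 0.25, 0.625, 1.
f(x) = 2x⁴ - 2x³ + 2x² - 4x - 4: f₀=60, f₁=30.30908203125, f₂=12.9140625, f₃=3.54345703125, f₄=-1.125, f₅=-3.46435546875, f₆=-4.8984375, f₇=-5.90185546875, f₈=-6.
(h/2)·[f₀ + 2f₁ + 2f₂ + 2f₃ + 2f₄ + 2f₅ + 2f₆ + 2f₇ + f₈] = 0.1875·(116.75390625) = 21.891357.

21.891357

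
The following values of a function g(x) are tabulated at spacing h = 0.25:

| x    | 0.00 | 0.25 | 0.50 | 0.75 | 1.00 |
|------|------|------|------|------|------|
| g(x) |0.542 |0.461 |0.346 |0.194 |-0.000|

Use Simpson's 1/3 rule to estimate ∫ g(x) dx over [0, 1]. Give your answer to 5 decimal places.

0.32117

h = 0.25, n = 4.
(h/3)·[y₀ + 4y₁ + 2y₂ + 4y₃ + y₄] = 0.083333·(3.854) = 0.32117.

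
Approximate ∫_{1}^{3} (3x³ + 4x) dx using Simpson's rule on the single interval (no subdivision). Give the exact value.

S = (b−a)/6 · [f(1) + 4f(2) + f(3)] = 0.333333·[7 + 4·32 + 93] = 76.

76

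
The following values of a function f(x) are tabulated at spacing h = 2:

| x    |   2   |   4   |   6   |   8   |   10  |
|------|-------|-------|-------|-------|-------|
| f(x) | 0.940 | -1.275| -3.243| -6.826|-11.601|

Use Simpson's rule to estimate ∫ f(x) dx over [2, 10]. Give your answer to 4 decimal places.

-33.0340

h = 2, n = 4.
(h/3)·[y₀ + 4y₁ + 2y₂ + 4y₃ + y₄] = 0.666667·(-49.551) = -33.0340.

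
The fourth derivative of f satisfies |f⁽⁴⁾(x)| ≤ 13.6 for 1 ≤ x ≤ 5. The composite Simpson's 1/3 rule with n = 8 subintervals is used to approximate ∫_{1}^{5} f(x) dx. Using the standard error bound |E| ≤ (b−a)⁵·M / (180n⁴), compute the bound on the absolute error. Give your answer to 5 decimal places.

0.01889

|E| ≤ (4)⁵·13.6 / (180·8⁴) = 13926.4/737280 = 0.01889.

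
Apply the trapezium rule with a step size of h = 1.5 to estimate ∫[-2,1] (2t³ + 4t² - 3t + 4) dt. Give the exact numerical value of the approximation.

22.125

h = (1 − (-2))/2 = 1.5.
Nodes t₀,…,t₂ = -2, -0.5, 1.
f(t) = 2t³ + 4t² - 3t + 4: f₀=10, f₁=6.25, f₂=7.
(h/2)·[f₀ + 2f₁ + f₂] = 0.75·(29.5) = 22.125.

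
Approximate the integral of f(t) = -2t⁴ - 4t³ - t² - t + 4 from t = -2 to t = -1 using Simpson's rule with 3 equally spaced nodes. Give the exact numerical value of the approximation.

5.75

h = (-1 − (-2))/2 = 0.5.
Nodes t₀,…,t₂ = -2, -1.5, -1.
f(t) = -2t⁴ - 4t³ - t² - t + 4: f₀=2, f₁=6.625, f₂=6.
(h/3)·[f₀ + 4f₁ + f₂] = 0.166667·(34.5) = 5.75.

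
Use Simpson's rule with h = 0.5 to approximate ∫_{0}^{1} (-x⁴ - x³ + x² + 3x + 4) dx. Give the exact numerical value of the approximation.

h = (1 − 0)/2 = 0.5.
Nodes x₀,…,x₂ = 0, 0.5, 1.
f(x) = -x⁴ - x³ + x² + 3x + 4: f₀=4, f₁=5.5625, f₂=6.
(h/3)·[f₀ + 4f₁ + f₂] = 0.166667·(32.25) = 5.375.

5.375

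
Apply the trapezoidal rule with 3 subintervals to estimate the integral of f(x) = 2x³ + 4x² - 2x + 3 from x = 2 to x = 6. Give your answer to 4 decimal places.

930.5185

h = (6 − 2)/3 = 1.333333.
Nodes x₀,…,x₃ = 2, 3.333333, 4.666667, 6.
f(x) = 2x³ + 4x² - 2x + 3: f₀=31, f₁=114.851852, f₂=284.037037, f₃=567.
(h/2)·[f₀ + 2f₁ + 2f₂ + f₃] = 0.666667·(1395.777778) = 930.5185.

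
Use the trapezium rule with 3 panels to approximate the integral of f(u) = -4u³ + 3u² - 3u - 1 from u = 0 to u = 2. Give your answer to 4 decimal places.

h = (2 − 0)/3 = 0.666667.
Nodes u₀,…,u₃ = 0, 0.666667, 1.333333, 2.
f(u) = -4u³ + 3u² - 3u - 1: f₀=-1, f₁=-2.851852, f₂=-9.148148, f₃=-27.
(h/2)·[f₀ + 2f₁ + 2f₂ + f₃] = 0.333333·(-52) = -17.3333.

-17.3333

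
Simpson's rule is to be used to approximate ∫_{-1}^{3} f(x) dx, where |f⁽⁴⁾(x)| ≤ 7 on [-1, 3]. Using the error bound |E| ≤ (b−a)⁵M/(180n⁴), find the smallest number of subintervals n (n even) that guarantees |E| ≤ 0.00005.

30

Need 7168/(180n⁴) ≤ 0.00005.
n⁴ ≥ 7168/(180·0.00005) = 796444 ⇒ n ≥ 29.8737, so the smallest even n is 30. (n must be even for Simpson's rule.)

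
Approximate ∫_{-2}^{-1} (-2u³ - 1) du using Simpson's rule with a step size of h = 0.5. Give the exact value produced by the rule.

6.5

h = (-1 − (-2))/2 = 0.5.
Nodes u₀,…,u₂ = -2, -1.5, -1.
f(u) = -2u³ - 1: f₀=15, f₁=5.75, f₂=1.
(h/3)·[f₀ + 4f₁ + f₂] = 0.166667·(39) = 6.5.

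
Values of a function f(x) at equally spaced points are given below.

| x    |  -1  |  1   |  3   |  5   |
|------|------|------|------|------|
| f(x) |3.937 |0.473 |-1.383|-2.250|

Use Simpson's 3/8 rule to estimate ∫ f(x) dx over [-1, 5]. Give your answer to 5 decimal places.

-0.78225

h = 2, n = 3.
(3h/8)·[y₀ + 3y₁ + 3y₂ + y₃] = 0.75·(-1.043) = -0.78225.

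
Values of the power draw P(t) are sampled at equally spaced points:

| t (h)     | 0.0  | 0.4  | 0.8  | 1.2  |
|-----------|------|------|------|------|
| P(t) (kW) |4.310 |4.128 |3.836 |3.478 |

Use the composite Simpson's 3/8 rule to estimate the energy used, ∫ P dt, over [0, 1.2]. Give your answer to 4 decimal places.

4.7520

h = 0.4, n = 3.
(3h/8)·[y₀ + 3y₁ + 3y₂ + y₃] = 0.15·(31.680) = 4.7520.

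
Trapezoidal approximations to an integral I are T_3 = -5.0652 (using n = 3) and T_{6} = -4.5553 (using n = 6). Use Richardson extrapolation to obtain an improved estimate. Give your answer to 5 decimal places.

R = (4·T_{6} − T_3) / 3 = (4·(-4.5553) − (-5.0652))/3 = (-13.1560)/3 = -4.38533.

-4.38533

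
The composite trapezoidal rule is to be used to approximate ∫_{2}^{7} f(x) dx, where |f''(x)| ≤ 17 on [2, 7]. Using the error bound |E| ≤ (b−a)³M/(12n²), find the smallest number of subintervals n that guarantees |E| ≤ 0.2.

Need 2125/(12n²) ≤ 0.2.
n² ≥ 2125/(12·0.2) = 885.417 ⇒ n ≥ 29.7560, so the smallest n is 30.

30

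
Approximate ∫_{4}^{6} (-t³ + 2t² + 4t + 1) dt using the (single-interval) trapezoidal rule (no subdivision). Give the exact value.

-134

T = (b−a)/2 · [f(4) + f(6)] = 1·[(-15) + (-119)] = -134.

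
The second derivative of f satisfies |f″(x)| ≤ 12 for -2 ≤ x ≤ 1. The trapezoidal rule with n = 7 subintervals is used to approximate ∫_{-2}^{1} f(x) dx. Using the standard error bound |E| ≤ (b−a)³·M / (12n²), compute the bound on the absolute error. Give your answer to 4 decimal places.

0.5510

|E| ≤ (3)³·12 / (12·7²) = 324/588 = 0.5510.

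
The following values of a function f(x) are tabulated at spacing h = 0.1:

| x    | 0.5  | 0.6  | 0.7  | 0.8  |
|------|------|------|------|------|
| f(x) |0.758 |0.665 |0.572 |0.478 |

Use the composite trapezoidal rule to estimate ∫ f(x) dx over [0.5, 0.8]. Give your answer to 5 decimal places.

0.18550

h = 0.1, n = 3.
(h/2)·[y₀ + 2y₁ + 2y₂ + y₃] = 0.05·(3.710) = 0.18550.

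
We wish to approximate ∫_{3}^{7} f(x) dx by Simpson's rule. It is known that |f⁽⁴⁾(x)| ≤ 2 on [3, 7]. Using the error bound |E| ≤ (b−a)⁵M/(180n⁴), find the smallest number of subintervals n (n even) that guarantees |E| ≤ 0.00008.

Need 2048/(180n⁴) ≤ 0.00008.
n⁴ ≥ 2048/(180·0.00008) = 142222 ⇒ n ≥ 19.4197, so the smallest even n is 20. (n must be even for Simpson's rule.)

20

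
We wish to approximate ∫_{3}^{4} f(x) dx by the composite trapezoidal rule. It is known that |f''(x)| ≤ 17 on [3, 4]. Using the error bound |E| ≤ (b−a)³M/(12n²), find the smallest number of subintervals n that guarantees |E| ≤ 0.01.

12

Need 17/(12n²) ≤ 0.01.
n² ≥ 17/(12·0.01) = 141.667 ⇒ n ≥ 11.9024, so the smallest n is 12.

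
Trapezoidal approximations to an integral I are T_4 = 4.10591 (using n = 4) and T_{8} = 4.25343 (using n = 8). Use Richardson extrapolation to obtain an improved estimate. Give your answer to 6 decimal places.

R = (4·T_{8} − T_4) / 3 = (4·4.25343 − 4.10591)/3 = (12.90781)/3 = 4.302603.

4.302603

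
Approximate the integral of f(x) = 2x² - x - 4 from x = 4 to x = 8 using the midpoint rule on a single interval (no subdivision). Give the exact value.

M = (b−a)·f(6) = 4·(62) = 248.

248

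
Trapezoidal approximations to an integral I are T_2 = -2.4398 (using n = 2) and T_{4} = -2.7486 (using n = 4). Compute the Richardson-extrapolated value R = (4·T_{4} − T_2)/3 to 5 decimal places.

-2.85153

R = (4·T_{4} − T_2) / 3 = (4·(-2.7486) − (-2.4398))/3 = (-8.5546)/3 = -2.85153.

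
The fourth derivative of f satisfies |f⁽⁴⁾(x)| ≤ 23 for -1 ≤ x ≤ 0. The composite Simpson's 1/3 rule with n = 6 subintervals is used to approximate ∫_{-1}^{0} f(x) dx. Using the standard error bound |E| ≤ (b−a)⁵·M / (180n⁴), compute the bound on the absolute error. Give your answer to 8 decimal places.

|E| ≤ (1)⁵·23 / (180·6⁴) = 23/233280 = 0.00009859.

0.00009859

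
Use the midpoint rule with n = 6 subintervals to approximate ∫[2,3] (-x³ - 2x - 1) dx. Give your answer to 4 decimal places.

h = (3 − 2)/6 = 0.166667.
Midpoints m₁,…,m₆ = 2.083333, 2.25, 2.416667, 2.583333, 2.75, 2.916667.
f(m₁)=-14.208912, f(m₂)=-16.890625, f(m₃)=-19.947338, f(m₄)=-23.406829, f(m₅)=-27.296875, f(m₆)=-31.645255.
h·[f(m₁) + f(m₂) + f(m₃) + f(m₄) + f(m₅) + f(m₆)] = 0.166667·(-133.395833) = -22.2326.

-22.2326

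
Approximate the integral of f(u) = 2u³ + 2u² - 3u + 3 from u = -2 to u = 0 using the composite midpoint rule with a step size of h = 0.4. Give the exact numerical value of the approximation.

h = (0 − (-2))/5 = 0.4.
Midpoints m₁,…,m₅ = -1.8, -1.4, -1, -0.6, -0.2.
f(m₁)=3.216, f(m₂)=5.632, f(m₃)=6, f(m₄)=5.088, f(m₅)=3.664.
h·[f(m₁) + f(m₂) + f(m₃) + f(m₄) + f(m₅)] = 0.4·(23.6) = 9.44.

9.44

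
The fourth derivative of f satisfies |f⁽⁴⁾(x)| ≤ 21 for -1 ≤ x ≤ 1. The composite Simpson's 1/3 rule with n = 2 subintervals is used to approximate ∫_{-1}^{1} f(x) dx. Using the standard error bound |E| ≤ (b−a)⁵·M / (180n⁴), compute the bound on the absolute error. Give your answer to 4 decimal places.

|E| ≤ (2)⁵·21 / (180·2⁴) = 672/2880 = 0.2333.

0.2333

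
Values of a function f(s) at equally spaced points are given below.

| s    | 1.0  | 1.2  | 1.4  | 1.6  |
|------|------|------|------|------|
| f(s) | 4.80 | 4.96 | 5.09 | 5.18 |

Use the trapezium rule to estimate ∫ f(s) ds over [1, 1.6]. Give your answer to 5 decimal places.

3.00800

h = 0.2, n = 3.
(h/2)·[y₀ + 2y₁ + 2y₂ + y₃] = 0.1·(30.08) = 3.00800.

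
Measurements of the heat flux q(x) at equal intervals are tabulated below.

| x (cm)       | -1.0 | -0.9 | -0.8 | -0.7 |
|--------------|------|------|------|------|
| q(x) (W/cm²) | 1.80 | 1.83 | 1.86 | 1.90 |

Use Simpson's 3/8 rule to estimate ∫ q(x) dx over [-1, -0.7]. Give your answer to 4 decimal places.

0.5539

h = 0.1, n = 3.
(3h/8)·[y₀ + 3y₁ + 3y₂ + y₃] = 0.0375·(14.77) = 0.5539.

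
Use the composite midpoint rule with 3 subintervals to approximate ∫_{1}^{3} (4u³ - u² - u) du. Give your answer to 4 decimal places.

65.6296

h = (3 − 1)/3 = 0.666667.
Midpoints m₁,…,m₃ = 1.333333, 2, 2.666667.
f(m₁)=6.370370, f(m₂)=26, f(m₃)=66.074074.
h·[f(m₁) + f(m₂) + f(m₃)] = 0.666667·(98.444444) = 65.6296.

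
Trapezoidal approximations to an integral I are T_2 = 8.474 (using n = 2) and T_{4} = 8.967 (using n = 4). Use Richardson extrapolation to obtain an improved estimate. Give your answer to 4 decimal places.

R = (4·T_{4} − T_2) / 3 = (4·8.967 − 8.474)/3 = (27.394)/3 = 9.1313.

9.1313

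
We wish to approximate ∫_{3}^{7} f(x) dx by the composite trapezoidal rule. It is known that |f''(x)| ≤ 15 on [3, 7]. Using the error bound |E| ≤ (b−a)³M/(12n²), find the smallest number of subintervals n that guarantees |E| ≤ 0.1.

29

Need 960/(12n²) ≤ 0.1.
n² ≥ 960/(12·0.1) = 800 ⇒ n ≥ 28.2843, so the smallest n is 29.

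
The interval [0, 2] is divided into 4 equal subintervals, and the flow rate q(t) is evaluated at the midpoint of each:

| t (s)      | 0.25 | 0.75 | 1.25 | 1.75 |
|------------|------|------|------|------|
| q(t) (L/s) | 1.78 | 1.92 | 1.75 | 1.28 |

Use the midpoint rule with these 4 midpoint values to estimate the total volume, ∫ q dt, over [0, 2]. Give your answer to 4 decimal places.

h = 0.5, n = 4.
h·[y(m₁) + y(m₂) + y(m₃) + y(m₄)] = 0.5·(6.73) = 3.3650.

3.3650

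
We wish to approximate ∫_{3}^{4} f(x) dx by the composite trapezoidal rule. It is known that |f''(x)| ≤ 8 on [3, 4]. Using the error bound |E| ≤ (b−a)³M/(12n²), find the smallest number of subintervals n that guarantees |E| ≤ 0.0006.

34

Need 8/(12n²) ≤ 0.0006.
n² ≥ 8/(12·0.0006) = 1111.11 ⇒ n ≥ 33.3333, so the smallest n is 34.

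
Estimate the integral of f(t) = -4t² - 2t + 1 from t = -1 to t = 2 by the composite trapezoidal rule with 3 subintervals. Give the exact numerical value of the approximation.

h = (2 − (-1))/3 = 1.
Nodes t₀,…,t₃ = -1, 0, 1, 2.
f(t) = -4t² - 2t + 1: f₀=-1, f₁=1, f₂=-5, f₃=-19.
(h/2)·[f₀ + 2f₁ + 2f₂ + f₃] = 0.5·(-28) = -14.

-14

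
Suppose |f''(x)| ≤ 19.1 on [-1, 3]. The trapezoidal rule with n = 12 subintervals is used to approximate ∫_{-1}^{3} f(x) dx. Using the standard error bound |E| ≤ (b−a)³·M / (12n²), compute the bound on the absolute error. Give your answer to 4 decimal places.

0.7074

|E| ≤ (4)³·19.1 / (12·12²) = 1222.4/1728 = 0.7074.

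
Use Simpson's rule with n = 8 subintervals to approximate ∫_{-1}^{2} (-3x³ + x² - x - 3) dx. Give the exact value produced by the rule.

h = (2 − (-1))/8 = 0.375.
Nodes x₀,…,x₈ = -1, -0.625, -0.25, 0.125, 0.5, 0.875, 1.25, 1.625, 2.
f(x) = -3x³ + x² - x - 3: f₀=2, f₁=-1.251953125, f₂=-2.640625, f₃=-3.115234375, f₄=-3.625, f₅=-5.119140625, f₆=-8.546875, f₇=-14.857421875, f₈=-25.
(h/3)·[f₀ + 4f₁ + 2f₂ + 4f₃ + 2f₄ + 4f₅ + 2f₆ + 4f₇ + f₈] = 0.125·(-150) = -18.75.

-18.75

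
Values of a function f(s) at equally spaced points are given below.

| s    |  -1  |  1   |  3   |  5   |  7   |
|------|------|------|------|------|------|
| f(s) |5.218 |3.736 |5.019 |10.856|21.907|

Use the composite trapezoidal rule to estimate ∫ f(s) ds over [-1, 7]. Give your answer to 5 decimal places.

h = 2, n = 4.
(h/2)·[y₀ + 2y₁ + 2y₂ + 2y₃ + y₄] = 1·(66.347) = 66.34700.

66.34700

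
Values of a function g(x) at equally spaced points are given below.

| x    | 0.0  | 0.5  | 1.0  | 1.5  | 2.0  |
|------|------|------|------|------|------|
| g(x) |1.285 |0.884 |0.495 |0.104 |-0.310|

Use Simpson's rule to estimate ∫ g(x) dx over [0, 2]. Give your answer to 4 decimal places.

h = 0.5, n = 4.
(h/3)·[y₀ + 4y₁ + 2y₂ + 4y₃ + y₄] = 0.166667·(5.917) = 0.9862.

0.9862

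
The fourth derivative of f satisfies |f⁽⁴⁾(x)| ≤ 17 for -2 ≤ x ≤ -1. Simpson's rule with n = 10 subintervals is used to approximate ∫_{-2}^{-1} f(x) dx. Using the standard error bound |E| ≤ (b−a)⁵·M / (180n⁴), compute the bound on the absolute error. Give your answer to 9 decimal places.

|E| ≤ (1)⁵·17 / (180·10⁴) = 17/1800000 = 0.000009444.

0.000009444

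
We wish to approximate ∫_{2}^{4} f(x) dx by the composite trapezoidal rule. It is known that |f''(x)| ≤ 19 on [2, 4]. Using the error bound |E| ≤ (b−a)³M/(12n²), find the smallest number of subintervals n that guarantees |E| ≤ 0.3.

7

Need 152/(12n²) ≤ 0.3.
n² ≥ 152/(12·0.3) = 42.2222 ⇒ n ≥ 6.4979, so the smallest n is 7.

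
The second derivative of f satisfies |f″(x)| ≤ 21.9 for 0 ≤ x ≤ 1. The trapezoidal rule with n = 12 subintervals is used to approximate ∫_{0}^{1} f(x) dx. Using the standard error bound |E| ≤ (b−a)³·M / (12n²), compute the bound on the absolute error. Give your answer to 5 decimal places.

|E| ≤ (1)³·21.9 / (12·12²) = 21.9/1728 = 0.01267.

0.01267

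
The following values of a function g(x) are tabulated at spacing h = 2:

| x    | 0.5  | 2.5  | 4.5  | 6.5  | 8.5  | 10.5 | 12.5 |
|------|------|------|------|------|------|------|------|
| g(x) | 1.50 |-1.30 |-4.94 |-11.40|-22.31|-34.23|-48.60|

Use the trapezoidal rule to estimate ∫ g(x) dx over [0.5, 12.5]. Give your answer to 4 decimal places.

h = 2, n = 6.
(h/2)·[y₀ + 2y₁ + 2y₂ + 2y₃ + 2y₄ + 2y₅ + y₆] = 1·(-195.46) = -195.4600.

-195.4600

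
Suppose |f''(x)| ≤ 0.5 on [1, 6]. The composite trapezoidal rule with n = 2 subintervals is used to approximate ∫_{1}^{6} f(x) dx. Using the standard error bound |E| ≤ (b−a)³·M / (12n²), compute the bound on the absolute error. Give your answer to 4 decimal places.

|E| ≤ (5)³·0.5 / (12·2²) = 62.5/48 = 1.3021.

1.3021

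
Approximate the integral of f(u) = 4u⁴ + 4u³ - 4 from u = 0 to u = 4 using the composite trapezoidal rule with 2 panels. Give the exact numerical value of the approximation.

h = (4 − 0)/2 = 2.
Nodes u₀,…,u₂ = 0, 2, 4.
f(u) = 4u⁴ + 4u³ - 4: f₀=-4, f₁=92, f₂=1276.
(h/2)·[f₀ + 2f₁ + f₂] = 1·(1456) = 1456.

1456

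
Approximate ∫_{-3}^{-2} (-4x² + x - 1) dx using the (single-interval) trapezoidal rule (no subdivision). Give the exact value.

T = (b−a)/2 · [f(-3) + f(-2)] = 0.5·[(-40) + (-19)] = -29.5.

-29.5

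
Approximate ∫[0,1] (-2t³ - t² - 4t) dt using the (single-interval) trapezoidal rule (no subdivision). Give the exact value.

T = (b−a)/2 · [f(0) + f(1)] = 0.5·[0 + (-7)] = -3.5.

-3.5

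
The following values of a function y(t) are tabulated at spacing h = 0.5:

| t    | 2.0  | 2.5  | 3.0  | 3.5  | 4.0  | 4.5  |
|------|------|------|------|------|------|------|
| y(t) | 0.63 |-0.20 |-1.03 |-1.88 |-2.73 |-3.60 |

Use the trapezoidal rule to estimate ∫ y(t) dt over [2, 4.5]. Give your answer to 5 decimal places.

-3.66250

h = 0.5, n = 5.
(h/2)·[y₀ + 2y₁ + 2y₂ + 2y₃ + 2y₄ + y₅] = 0.25·(-14.65) = -3.66250.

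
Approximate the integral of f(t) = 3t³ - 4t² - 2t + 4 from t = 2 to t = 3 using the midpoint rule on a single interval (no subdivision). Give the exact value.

20.875

M = (b−a)·f(2.5) = 1·(20.875) = 20.875.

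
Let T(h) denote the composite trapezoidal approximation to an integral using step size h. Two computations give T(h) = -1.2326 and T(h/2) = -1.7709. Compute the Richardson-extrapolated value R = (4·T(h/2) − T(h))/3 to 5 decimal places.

R = (4·T(h/2) − T(h)) / 3 = (4·(-1.7709) − (-1.2326))/3 = (-5.8510)/3 = -1.95033.

-1.95033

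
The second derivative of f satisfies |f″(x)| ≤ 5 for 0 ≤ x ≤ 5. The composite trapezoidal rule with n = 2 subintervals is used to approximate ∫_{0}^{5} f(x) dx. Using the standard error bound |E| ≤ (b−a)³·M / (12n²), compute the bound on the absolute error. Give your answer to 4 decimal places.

|E| ≤ (5)³·5 / (12·2²) = 625/48 = 13.0208.

13.0208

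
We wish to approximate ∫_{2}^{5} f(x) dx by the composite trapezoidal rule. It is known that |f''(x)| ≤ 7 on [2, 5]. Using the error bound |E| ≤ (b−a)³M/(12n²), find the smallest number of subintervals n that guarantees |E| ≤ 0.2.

9

Need 189/(12n²) ≤ 0.2.
n² ≥ 189/(12·0.2) = 78.75 ⇒ n ≥ 8.8741, so the smallest n is 9.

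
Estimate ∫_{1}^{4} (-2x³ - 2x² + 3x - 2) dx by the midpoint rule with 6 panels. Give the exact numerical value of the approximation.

-151.9375

h = (4 − 1)/6 = 0.5.
Midpoints m₁,…,m₆ = 1.25, 1.75, 2.25, 2.75, 3.25, 3.75.
f(m₁)=-5.28125, f(m₂)=-13.59375, f(m₃)=-28.15625, f(m₄)=-50.46875, f(m₅)=-82.03125, f(m₆)=-124.34375.
h·[f(m₁) + f(m₂) + f(m₃) + f(m₄) + f(m₅) + f(m₆)] = 0.5·(-303.875) = -151.9375.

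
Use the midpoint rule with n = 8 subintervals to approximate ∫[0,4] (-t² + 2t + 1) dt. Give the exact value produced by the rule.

h = (4 − 0)/8 = 0.5.
Midpoints m₁,…,m₈ = 0.25, 0.75, 1.25, 1.75, 2.25, 2.75, 3.25, 3.75.
f(m₁)=1.4375, f(m₂)=1.9375, f(m₃)=1.9375, f(m₄)=1.4375, f(m₅)=0.4375, f(m₆)=-1.0625, f(m₇)=-3.0625, f(m₈)=-5.5625.
h·[f(m₁) + f(m₂) + f(m₃) + f(m₄) + f(m₅) + f(m₆) + f(m₇) + f(m₈)] = 0.5·(-2.5) = -1.25.

-1.25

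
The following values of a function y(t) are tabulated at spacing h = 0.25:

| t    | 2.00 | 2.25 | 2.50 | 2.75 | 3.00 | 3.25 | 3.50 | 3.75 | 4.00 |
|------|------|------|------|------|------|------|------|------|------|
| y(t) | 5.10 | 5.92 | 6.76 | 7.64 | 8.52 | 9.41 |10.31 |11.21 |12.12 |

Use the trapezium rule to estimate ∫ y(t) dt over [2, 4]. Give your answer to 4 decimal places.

h = 0.25, n = 8.
(h/2)·[y₀ + 2y₁ + 2y₂ + 2y₃ + 2y₄ + 2y₅ + 2y₆ + 2y₇ + y₈] = 0.125·(136.76) = 17.0950.

17.0950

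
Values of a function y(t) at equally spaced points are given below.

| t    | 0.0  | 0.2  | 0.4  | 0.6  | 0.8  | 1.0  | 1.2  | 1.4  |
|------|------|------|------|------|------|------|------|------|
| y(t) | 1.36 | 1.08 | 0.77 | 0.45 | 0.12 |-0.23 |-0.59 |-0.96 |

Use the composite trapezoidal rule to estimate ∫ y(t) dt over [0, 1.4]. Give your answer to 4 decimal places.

h = 0.2, n = 7.
(h/2)·[y₀ + 2y₁ + 2y₂ + 2y₃ + 2y₄ + 2y₅ + 2y₆ + y₇] = 0.1·(3.60) = 0.3600.

0.3600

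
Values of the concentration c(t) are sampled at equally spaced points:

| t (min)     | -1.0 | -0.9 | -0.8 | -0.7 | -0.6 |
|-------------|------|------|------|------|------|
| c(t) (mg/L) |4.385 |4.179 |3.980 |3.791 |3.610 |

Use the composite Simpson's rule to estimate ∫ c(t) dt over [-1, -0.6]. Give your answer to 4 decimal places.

1.5945

h = 0.1, n = 4.
(h/3)·[y₀ + 4y₁ + 2y₂ + 4y₃ + y₄] = 0.033333·(47.835) = 1.5945.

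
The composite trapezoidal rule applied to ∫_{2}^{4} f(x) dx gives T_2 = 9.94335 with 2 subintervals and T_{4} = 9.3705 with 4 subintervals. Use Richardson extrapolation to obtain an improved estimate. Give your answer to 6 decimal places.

9.179550

R = (4·T_{4} − T_2) / 3 = (4·9.3705 − 9.94335)/3 = (27.53865)/3 = 9.179550.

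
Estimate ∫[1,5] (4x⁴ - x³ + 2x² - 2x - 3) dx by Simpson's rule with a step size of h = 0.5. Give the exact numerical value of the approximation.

h = (5 − 1)/8 = 0.5.
Nodes x₀,…,x₈ = 1, 1.5, 2, 2.5, 3, 3.5, 4, 4.5, 5.
f(x) = 4x⁴ - x³ + 2x² - 2x - 3: f₀=0, f₁=15.375, f₂=57, f₃=145.125, f₄=306, f₅=571.875, f₆=981, f₇=1577.625, f₈=2412.
(h/3)·[f₀ + 4f₁ + 2f₂ + 4f₃ + 2f₄ + 4f₅ + 2f₆ + 4f₇ + f₈] = 0.166667·(14340) = 2390.

2390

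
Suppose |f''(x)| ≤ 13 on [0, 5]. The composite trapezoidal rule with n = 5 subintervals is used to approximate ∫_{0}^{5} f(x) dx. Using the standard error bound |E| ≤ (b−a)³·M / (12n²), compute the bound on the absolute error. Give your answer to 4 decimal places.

|E| ≤ (5)³·13 / (12·5²) = 1625/300 = 5.4167.

5.4167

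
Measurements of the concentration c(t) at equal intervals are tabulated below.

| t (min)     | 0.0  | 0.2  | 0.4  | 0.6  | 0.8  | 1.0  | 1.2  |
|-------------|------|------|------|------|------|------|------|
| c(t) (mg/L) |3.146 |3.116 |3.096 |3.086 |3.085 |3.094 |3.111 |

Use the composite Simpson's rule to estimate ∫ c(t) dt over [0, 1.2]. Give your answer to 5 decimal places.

h = 0.2, n = 6.
(h/3)·[y₀ + 4y₁ + 2y₂ + 4y₃ + 2y₄ + 4y₅ + y₆] = 0.066667·(55.803) = 3.72020.

3.72020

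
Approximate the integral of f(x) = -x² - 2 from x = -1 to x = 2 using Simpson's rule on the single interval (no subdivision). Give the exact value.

S = (b−a)/6 · [f(-1) + 4f(0.5) + f(2)] = 0.5·[(-3) + 4·(-2.25) + (-6)] = -9.

-9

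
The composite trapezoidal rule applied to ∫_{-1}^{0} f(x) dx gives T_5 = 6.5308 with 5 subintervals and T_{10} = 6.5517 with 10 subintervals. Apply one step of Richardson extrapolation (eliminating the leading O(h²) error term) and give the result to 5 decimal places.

6.55867

R = (4·T_{10} − T_5) / 3 = (4·6.5517 − 6.5308)/3 = (19.6760)/3 = 6.55867.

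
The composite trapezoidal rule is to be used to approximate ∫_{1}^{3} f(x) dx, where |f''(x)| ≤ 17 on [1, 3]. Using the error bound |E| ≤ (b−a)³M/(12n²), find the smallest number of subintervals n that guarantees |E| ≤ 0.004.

Need 136/(12n²) ≤ 0.004.
n² ≥ 136/(12·0.004) = 2833.33 ⇒ n ≥ 53.2291, so the smallest n is 54.

54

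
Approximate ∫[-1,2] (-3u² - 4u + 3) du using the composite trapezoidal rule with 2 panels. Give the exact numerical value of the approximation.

h = (2 − (-1))/2 = 1.5.
Nodes u₀,…,u₂ = -1, 0.5, 2.
f(u) = -3u² - 4u + 3: f₀=4, f₁=0.25, f₂=-17.
(h/2)·[f₀ + 2f₁ + f₂] = 0.75·(-12.5) = -9.375.

-9.375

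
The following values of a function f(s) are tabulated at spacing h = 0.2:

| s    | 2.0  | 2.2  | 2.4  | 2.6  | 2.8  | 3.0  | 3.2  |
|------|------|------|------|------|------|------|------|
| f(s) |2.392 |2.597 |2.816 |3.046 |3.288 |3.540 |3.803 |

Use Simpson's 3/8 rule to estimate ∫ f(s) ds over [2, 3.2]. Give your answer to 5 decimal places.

3.67575

h = 0.2, n = 6.
(3h/8)·[y₀ + 3y₁ + 3y₂ + 2y₃ + 3y₄ + 3y₅ + y₆] = 0.075·(49.010) = 3.67575.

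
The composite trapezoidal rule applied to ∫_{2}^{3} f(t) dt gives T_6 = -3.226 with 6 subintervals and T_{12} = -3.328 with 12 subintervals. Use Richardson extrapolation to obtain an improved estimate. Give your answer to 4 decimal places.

R = (4·T_{12} − T_6) / 3 = (4·(-3.328) − (-3.226))/3 = (-10.086)/3 = -3.3620.

-3.3620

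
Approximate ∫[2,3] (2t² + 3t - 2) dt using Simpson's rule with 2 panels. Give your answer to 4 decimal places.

18.1667

h = (3 − 2)/2 = 0.5.
Nodes t₀,…,t₂ = 2, 2.5, 3.
f(t) = 2t² + 3t - 2: f₀=12, f₁=18, f₂=25.
(h/3)·[f₀ + 4f₁ + f₂] = 0.166667·(109) = 18.1667.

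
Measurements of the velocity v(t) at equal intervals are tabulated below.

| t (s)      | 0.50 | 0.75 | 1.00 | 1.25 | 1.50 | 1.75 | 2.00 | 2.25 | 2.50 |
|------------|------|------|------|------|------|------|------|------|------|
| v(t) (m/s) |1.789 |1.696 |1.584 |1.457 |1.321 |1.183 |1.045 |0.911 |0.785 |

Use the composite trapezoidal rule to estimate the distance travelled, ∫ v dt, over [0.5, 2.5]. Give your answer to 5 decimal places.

2.62100

h = 0.25, n = 8.
(h/2)·[y₀ + 2y₁ + 2y₂ + 2y₃ + 2y₄ + 2y₅ + 2y₆ + 2y₇ + y₈] = 0.125·(20.968) = 2.62100.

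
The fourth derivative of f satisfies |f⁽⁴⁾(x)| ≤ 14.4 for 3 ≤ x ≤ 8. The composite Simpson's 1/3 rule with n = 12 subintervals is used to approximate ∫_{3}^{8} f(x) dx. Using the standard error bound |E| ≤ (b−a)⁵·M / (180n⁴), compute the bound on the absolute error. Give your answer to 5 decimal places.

0.01206

|E| ≤ (5)⁵·14.4 / (180·12⁴) = 45000/3732480 = 0.01206.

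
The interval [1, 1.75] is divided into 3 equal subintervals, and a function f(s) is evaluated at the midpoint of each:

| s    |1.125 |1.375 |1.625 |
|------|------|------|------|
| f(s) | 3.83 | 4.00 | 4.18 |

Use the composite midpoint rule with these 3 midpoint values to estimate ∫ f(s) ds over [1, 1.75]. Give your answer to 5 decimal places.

3.00250

h = 0.25, n = 3.
h·[y(m₁) + y(m₂) + y(m₃)] = 0.25·(12.01) = 3.00250.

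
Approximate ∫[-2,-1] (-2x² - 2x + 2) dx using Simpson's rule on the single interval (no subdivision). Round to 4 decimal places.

S = (b−a)/6 · [f(-2) + 4f(-1.5) + f(-1)] = 0.166667·[(-2) + 4·0.5 + 2] = 0.3333.

0.3333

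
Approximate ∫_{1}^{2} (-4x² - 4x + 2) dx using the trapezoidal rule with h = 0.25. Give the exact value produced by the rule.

-13.375

h = (2 − 1)/4 = 0.25.
Nodes x₀,…,x₄ = 1, 1.25, 1.5, 1.75, 2.
f(x) = -4x² - 4x + 2: f₀=-6, f₁=-9.25, f₂=-13, f₃=-17.25, f₄=-22.
(h/2)·[f₀ + 2f₁ + 2f₂ + 2f₃ + f₄] = 0.125·(-107) = -13.375.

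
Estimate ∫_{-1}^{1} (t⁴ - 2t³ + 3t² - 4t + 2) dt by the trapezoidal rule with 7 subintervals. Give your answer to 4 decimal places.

6.5356

h = (1 − (-1))/7 = 0.285714.
Nodes t₀,…,t₇ = -1, -0.714286, -0.428571, -0.142857, 0.142857, 0.428571, 0.714286, 1.
f(t) = t⁴ - 2t³ + 3t² - 4t + 2: f₀=12, f₁=7.376926, f₂=4.456476, f₃=2.638900, f₄=1.484382, f₅=0.713036, f₆=0.204915, f₇=0.
(h/2)·[f₀ + 2f₁ + 2f₂ + 2f₃ + 2f₄ + 2f₅ + 2f₆ + f₇] = 0.142857·(45.749271) = 6.5356.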